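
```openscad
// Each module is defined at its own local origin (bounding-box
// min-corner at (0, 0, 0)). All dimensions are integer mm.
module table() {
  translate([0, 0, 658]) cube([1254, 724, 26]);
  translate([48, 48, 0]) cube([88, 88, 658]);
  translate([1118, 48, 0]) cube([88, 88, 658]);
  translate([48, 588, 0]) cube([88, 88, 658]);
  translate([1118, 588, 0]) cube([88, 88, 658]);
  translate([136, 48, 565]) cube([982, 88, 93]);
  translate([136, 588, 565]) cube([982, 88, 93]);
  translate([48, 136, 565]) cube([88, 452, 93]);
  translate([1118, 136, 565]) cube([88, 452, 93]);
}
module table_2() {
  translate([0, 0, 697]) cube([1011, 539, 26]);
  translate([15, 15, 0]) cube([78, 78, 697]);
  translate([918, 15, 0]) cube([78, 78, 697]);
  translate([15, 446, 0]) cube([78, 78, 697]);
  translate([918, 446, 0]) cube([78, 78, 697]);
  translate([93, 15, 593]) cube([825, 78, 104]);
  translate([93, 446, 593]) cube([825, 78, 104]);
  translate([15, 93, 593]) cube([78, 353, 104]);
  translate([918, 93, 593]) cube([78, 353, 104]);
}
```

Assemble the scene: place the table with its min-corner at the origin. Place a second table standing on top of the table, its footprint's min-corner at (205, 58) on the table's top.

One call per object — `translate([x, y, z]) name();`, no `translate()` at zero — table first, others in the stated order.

table();
translate([205, 58, 684]) table_2();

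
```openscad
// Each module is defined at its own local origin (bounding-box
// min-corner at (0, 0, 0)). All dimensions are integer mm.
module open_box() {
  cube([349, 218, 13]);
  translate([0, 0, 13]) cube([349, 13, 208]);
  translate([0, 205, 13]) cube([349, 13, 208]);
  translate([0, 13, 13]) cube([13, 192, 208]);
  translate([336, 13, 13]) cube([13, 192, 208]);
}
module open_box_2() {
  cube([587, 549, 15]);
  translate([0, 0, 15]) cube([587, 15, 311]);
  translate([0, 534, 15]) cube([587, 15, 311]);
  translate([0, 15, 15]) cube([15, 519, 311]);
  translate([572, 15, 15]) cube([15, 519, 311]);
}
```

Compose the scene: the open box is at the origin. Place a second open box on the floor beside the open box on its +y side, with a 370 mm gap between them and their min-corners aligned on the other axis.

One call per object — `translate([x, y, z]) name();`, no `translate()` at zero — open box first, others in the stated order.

open_box();
translate([0, 588, 0]) open_box_2();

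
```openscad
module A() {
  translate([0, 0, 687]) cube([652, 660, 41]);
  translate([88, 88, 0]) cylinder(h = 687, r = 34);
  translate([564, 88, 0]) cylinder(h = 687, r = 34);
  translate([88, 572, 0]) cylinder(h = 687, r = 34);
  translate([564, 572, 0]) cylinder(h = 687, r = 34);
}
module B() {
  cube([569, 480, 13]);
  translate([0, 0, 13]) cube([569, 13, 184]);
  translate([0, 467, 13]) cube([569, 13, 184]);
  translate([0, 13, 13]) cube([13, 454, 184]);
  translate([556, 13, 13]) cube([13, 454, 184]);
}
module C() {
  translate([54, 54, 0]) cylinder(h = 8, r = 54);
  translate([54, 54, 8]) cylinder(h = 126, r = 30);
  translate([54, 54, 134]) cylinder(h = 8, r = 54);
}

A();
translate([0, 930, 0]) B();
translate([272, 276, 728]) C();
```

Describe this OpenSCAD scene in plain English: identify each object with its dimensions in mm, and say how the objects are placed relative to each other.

A is a table with a 652×660 mm rectangular top, 41 mm thick, top surface at z = 728 mm, supported by four round legs of 68 mm diameter, each leg's bounding box inset 54 mm from the nearest pair of top edges, running from the floor.

B is an open storage box with external size 569×480×197 mm and wall thickness 13 mm (the base is also 13 mm thick). The base covers the whole footprint; the four walls stand on the base, with the y-facing walls full-width and the x-facing walls fitting between their inner faces.

C is a spool: two coaxial disc flanges of radius 54 mm and thickness 8 mm, joined by a core cylinder of radius 30 mm and height 126 mm. The lower flange rests on z = 0 and the three cylinders share a vertical axis.

The open box is on the floor beside the table on its +y side. The spool is on top of the table, centred.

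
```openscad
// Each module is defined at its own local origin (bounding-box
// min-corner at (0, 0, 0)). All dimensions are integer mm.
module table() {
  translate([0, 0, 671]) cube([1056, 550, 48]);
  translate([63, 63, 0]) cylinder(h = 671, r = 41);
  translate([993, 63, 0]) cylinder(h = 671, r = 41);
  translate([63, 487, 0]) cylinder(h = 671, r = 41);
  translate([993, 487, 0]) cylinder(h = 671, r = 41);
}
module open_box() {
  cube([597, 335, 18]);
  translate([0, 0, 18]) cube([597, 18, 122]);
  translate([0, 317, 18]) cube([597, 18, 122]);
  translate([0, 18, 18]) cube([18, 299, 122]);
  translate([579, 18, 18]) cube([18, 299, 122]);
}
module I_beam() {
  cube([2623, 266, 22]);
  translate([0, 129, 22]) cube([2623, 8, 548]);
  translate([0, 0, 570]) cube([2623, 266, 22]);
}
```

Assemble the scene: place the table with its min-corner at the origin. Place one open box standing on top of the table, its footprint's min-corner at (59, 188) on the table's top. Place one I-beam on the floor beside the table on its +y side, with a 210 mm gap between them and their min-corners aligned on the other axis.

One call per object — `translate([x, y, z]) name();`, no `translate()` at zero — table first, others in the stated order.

table();
translate([59, 188, 719]) open_box();
translate([0, 760, 0]) I_beam();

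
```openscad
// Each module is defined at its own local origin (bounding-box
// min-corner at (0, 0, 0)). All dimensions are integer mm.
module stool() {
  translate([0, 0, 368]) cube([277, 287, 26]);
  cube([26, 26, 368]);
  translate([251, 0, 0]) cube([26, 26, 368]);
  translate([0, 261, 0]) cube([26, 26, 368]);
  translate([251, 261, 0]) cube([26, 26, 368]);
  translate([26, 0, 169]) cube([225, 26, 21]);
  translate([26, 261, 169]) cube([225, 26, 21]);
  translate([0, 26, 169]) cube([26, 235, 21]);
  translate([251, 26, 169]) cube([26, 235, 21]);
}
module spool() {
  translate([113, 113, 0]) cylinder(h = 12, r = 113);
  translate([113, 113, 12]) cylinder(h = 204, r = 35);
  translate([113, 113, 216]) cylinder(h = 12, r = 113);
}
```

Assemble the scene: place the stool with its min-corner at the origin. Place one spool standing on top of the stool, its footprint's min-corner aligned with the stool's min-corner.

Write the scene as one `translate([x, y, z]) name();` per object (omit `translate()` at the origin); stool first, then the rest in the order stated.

stool();
translate([0, 0, 394]) spool();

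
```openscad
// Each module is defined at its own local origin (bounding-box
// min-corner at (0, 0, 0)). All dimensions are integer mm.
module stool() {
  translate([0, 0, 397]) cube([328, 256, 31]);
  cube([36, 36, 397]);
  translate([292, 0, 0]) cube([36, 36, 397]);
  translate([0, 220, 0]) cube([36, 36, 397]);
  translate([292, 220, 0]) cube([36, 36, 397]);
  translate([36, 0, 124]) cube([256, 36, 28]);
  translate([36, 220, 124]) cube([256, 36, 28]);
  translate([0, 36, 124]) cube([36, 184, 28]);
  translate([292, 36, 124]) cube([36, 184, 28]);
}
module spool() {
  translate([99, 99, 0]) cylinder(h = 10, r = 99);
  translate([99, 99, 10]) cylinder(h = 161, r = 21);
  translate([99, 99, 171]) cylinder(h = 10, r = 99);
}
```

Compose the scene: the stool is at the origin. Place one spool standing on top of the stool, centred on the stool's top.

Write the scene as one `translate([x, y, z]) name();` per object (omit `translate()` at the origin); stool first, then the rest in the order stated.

stool();
translate([65, 29, 428]) spool();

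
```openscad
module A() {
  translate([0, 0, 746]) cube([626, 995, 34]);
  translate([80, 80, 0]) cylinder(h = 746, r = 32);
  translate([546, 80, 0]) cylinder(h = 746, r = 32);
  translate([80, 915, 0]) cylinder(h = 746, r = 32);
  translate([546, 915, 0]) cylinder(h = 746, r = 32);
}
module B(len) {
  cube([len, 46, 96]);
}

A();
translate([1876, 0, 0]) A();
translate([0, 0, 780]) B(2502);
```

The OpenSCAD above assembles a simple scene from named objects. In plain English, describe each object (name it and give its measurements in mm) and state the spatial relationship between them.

A is a table: top 626 mm (x) × 995 mm (y), 34 mm thick, upper face at z = 780 mm, on four round legs of 64 mm diameter, each leg's bounding box inset 48 mm from the nearest pair of top edges, running from z = 0 to the bottom of the top.

B is a rectangular beam 2502 mm long (x), 46 mm deep (y), 96 mm thick (z).

The beam spans the tops of two tables placed 1250 mm apart, resting at z = 780 mm.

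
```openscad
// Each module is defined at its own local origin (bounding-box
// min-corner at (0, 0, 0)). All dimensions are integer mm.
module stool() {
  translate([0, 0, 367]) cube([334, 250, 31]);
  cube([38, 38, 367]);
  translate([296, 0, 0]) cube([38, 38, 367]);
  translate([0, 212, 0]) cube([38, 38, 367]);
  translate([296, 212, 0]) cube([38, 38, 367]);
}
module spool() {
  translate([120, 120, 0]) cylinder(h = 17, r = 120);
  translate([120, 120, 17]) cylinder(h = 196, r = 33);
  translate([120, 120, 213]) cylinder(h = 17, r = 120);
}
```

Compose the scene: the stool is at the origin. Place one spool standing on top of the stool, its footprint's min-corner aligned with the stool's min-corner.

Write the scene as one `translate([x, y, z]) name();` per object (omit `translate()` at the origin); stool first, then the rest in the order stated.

stool();
translate([0, 0, 398]) spool();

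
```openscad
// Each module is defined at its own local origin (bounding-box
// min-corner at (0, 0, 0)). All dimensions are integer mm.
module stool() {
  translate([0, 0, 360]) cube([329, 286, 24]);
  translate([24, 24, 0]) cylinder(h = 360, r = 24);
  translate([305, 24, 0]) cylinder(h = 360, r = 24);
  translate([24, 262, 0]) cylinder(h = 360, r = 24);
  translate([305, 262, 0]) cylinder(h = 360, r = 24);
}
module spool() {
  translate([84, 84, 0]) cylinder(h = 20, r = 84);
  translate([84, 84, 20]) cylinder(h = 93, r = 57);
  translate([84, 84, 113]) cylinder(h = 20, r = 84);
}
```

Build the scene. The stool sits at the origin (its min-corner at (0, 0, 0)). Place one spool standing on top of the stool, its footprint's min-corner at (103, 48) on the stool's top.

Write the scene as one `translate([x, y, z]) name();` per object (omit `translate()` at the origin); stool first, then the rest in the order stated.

stool();
translate([103, 48, 384]) spool();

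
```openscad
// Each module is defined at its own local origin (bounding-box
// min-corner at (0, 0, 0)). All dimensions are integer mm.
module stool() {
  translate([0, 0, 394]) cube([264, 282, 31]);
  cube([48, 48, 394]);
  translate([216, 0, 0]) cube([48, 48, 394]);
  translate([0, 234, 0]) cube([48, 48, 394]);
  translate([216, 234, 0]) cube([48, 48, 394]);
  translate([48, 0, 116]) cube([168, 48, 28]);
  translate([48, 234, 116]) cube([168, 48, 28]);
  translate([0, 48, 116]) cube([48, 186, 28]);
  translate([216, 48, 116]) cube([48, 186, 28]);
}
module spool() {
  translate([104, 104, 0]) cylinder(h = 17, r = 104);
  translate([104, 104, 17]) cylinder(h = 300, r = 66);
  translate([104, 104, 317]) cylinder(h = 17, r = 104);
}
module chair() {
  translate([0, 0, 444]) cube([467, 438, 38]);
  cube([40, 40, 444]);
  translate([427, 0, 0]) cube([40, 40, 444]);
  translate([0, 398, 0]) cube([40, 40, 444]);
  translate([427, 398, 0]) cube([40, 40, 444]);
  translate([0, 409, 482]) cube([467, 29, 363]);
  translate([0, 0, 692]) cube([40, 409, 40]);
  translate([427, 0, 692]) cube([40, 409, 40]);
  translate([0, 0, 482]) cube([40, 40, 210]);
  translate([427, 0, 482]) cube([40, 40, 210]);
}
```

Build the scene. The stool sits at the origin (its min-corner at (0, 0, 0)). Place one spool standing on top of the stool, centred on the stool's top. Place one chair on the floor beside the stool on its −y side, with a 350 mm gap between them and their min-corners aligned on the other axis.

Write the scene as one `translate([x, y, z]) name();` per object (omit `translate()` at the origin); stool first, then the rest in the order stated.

stool();
translate([28, 37, 425]) spool();
translate([0, -788, 0]) chair();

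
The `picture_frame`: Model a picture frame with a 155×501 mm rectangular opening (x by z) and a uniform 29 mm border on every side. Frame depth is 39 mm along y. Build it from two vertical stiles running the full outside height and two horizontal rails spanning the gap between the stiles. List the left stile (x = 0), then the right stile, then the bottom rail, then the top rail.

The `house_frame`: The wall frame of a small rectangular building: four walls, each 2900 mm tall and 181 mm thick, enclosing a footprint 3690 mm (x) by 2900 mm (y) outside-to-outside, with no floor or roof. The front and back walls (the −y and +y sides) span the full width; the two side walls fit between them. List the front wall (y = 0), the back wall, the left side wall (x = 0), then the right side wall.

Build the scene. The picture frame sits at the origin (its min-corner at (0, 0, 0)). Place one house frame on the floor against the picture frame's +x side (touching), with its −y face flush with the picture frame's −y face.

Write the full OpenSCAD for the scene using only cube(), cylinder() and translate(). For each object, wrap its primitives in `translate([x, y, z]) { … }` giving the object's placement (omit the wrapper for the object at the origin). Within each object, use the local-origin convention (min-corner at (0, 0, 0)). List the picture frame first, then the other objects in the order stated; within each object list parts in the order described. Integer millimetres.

cube([29, 39, 559]);
translate([184, 0, 0]) cube([29, 39, 559]);
translate([29, 0, 0]) cube([155, 39, 29]);
translate([29, 0, 530]) cube([155, 39, 29]);
translate([213, 0, 0]) {
  cube([3690, 181, 2900]);
  translate([0, 2719, 0]) cube([3690, 181, 2900]);
  translate([0, 181, 0]) cube([181, 2538, 2900]);
  translate([3509, 181, 0]) cube([181, 2538, 2900]);
}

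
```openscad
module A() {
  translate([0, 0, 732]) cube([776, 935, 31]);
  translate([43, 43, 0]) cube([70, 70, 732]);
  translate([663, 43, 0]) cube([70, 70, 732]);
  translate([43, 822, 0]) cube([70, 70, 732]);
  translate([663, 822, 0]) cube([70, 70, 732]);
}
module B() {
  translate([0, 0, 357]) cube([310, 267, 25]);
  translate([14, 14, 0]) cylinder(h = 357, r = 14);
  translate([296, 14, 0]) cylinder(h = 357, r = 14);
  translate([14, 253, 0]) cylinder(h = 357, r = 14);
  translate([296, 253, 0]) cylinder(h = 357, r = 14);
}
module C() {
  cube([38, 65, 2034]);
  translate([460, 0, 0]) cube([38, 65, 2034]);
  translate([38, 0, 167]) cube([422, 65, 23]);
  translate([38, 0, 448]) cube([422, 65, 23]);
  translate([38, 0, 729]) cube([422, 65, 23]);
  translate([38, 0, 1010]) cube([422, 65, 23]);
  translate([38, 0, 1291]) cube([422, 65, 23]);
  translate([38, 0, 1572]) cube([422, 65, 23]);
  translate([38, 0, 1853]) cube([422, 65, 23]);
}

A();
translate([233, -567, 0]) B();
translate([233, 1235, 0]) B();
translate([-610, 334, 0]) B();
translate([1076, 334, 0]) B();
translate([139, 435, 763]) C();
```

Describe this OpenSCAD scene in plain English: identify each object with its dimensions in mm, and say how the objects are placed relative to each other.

A is a rectangular dining table. The top is 776×935×31 mm with its upper surface at z = 763 mm. It stands on four 70×70 mm square legs, each inset 43 mm from the nearest pair of top edges, running from the floor to the underside of the top.

B is a four-legged stool. The seat is 310×267 mm, 25 mm thick, top at z = 382 mm. It stands on four round legs, each 28 mm in diameter, from z = 0 to the seat underside, each leg's axis is inset half a diameter from the nearest pair of seat edges (so the leg's bounding box is flush with the corner).

C is a straight ladder. Two 38×65 mm vertical rails, 2034 mm tall, stand 498 mm apart (outside-to-outside) with their front faces coplanar on the −y side. 7 rungs, each 65 mm deep and 23 mm tall, span between the inner faces of the rails, front faces flush with the rails. The lowest rung's underside is at z = 167 mm and rungs are spaced 281 mm apart (underside to underside).

Four stools sit around the table at the −y, +y, −x, +x sides. The ladder is on top of the table, centred.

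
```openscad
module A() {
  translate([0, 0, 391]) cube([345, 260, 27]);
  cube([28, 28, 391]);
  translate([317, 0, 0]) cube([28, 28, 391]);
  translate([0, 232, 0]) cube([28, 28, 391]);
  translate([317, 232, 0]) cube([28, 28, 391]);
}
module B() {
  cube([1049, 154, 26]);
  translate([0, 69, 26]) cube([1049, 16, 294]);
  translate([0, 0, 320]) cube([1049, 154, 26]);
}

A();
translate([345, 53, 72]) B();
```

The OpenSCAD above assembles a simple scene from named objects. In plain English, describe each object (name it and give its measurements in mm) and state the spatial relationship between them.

A is a four-legged stool. The seat is a 345×260×27 mm slab whose top surface is at z = 418 mm; four square legs, each 28×28 mm in cross-section, run from the floor (z = 0) to the underside of the seat, each flush with a corner of the seat.

B is an I-beam lying along x, 1049 mm long. Overall section height 346 mm. Two flanges 154 mm wide (y) and 26 mm thick, one on the floor and one at the top; a web 16 mm thick runs between them, centred on the flange width.

The I-beam is beside the stool with their tops flush at z = 418.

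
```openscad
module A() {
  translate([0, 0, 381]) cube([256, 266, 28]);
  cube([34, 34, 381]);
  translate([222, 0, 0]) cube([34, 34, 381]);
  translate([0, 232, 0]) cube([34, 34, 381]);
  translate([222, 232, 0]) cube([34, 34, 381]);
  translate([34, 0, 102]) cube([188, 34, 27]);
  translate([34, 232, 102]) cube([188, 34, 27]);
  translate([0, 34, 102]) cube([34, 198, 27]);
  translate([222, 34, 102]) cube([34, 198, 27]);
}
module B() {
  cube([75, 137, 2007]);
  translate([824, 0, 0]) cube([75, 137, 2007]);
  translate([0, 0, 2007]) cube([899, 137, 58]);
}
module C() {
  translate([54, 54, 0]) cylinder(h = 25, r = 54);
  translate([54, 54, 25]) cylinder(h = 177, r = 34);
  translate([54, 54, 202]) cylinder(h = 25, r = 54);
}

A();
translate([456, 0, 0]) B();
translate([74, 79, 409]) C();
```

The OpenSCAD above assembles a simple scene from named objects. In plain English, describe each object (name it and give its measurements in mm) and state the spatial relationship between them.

A is a four-legged stool. The seat is 256×266 mm, 28 mm thick, top at z = 409 mm. It stands on four square legs, each 34×34 mm in cross-section, from z = 0 to the seat underside, each flush with a corner of the seat. Four stretchers, 34 mm wide and 27 mm tall, connect adjacent legs with their undersides at z = 102 mm, each running between the inner faces of the legs it joins and aligned with the legs' outer faces on the other axis.

B is a door frame. The clear opening is 749 mm wide and 2007 mm high. Two 75 mm wide jambs, 137 mm deep, stand either side of the opening from the floor to the top of the opening. A 58 mm thick head sits across the top of both jambs, spanning the full outside width of the frame.

C is a spool: two coaxial disc flanges of radius 54 mm and thickness 25 mm, joined by a core cylinder of radius 34 mm and height 177 mm. The lower flange rests on z = 0 and the three cylinders share a vertical axis.

The door frame is on the floor beside the stool on its +x side. The spool is on top of the stool, centred.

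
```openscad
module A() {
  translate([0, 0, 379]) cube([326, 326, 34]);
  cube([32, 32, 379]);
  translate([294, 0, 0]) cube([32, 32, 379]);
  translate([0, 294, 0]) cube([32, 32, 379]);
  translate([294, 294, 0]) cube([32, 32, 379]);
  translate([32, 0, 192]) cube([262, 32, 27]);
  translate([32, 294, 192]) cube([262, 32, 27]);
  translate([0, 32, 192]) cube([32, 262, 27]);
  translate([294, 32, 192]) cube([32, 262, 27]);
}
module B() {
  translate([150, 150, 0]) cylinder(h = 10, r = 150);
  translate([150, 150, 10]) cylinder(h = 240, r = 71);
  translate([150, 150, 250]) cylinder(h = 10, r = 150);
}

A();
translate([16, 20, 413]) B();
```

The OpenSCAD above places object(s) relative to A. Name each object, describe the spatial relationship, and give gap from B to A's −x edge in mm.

A is a stool. B is a spool. The spool is on top of the stool. The gap from the spool to the stool's −x edge is 16 mm.

The spool's min-x is at 16; the stool's min-x is 0; gap = 16 mm.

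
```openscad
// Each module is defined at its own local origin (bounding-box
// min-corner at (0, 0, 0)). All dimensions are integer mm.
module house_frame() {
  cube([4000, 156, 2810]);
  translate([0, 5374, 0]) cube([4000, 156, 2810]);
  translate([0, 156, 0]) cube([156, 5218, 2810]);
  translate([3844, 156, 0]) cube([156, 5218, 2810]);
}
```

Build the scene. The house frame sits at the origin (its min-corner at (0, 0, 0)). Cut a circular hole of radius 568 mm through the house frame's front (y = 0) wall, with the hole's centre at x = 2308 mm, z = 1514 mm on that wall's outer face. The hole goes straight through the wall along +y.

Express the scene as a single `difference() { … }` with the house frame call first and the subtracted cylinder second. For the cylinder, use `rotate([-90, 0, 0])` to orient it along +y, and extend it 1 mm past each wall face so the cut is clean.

difference() {
  house_frame();
  translate([2308, -1, 1514]) rotate([-90, 0, 0]) cylinder(h = 158, r = 568);
}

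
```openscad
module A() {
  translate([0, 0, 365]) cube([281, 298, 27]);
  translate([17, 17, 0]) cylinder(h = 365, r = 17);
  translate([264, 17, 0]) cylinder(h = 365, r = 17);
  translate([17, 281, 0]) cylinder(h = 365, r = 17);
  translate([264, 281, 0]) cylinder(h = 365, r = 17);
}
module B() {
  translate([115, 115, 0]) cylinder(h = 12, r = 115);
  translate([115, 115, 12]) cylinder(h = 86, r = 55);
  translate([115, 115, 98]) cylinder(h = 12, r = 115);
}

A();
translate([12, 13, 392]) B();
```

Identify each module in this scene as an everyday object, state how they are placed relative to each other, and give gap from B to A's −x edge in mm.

The spool's min-x is at 12; the stool's min-x is 0; gap = 12 mm.

A is a stool. B is a spool. The spool is on top of the stool. The gap from the spool to the stool's −x edge is 12 mm.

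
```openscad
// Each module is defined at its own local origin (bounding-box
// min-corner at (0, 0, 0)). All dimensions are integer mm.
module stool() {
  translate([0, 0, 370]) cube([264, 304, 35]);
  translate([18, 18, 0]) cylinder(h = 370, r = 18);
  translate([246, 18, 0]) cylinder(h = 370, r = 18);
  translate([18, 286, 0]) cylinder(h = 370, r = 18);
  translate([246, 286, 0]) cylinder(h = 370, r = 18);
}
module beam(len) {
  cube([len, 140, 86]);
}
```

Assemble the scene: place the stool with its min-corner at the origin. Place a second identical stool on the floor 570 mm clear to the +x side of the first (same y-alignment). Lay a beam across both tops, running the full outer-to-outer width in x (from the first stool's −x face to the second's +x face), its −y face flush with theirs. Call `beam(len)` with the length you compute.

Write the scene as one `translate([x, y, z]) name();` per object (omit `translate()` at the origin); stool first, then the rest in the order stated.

stool();
translate([834, 0, 0]) stool();
translate([0, 0, 405]) beam(1098);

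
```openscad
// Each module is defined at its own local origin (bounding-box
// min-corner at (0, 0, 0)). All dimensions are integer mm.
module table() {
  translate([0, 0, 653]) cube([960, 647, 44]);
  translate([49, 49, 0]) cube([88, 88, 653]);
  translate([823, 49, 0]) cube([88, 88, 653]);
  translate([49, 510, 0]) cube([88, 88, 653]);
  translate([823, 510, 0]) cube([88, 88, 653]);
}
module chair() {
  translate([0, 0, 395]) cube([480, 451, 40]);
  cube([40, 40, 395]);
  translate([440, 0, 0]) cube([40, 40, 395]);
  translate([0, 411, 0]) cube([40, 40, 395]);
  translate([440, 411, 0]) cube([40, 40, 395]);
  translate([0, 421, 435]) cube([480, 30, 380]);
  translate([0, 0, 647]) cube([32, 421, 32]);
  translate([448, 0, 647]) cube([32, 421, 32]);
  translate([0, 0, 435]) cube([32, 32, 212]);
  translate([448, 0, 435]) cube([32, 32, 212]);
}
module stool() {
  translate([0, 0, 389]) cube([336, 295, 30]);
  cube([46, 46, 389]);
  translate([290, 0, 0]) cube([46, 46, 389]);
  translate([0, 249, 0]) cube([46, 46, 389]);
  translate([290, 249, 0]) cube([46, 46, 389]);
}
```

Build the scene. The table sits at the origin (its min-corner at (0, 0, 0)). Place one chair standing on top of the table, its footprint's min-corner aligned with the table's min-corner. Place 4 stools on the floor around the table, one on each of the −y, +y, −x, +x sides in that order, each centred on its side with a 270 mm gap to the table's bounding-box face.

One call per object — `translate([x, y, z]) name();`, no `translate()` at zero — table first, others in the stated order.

table();
translate([0, 0, 697]) chair();
translate([312, -565, 0]) stool();
translate([312, 917, 0]) stool();
translate([-606, 176, 0]) stool();
translate([1230, 176, 0]) stool();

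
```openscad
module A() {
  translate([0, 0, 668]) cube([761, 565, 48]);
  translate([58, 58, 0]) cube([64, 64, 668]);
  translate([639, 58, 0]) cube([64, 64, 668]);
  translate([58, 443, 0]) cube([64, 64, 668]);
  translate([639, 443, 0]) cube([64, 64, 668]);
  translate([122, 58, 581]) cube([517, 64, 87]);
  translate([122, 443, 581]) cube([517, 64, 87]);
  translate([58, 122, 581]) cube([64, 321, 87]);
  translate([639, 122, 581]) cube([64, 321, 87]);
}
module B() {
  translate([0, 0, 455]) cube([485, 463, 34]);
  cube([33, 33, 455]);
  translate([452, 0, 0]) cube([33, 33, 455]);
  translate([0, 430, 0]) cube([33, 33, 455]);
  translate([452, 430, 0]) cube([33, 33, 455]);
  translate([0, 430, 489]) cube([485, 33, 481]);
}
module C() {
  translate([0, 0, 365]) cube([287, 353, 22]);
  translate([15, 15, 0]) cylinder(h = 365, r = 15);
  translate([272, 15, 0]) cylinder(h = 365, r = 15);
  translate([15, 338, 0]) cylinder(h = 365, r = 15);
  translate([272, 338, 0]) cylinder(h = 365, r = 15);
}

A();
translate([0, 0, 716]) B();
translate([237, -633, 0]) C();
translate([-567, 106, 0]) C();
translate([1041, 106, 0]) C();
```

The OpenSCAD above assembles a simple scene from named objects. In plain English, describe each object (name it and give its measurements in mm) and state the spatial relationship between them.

A is a table: top 761 mm (x) × 565 mm (y), 48 mm thick, upper face at z = 716 mm, on four 64×64 mm square legs, each inset 58 mm from the nearest pair of top edges, running from z = 0 to the bottom of the top. Four apron rails, 64 mm thick and 87 mm tall, run between adjacent legs with their top edges flush with the underside of the top and their outer faces flush with the legs' outer faces.

B is a chair. The seat is a 485×463×34 mm slab with its top at z = 489 mm, on four 33×33 mm corner legs (flush with the seat edges, standing on z = 0). A flat backrest 33 mm thick, 481 mm tall, spans the full seat width and rises from the seat top along its +y edge, rear face flush with the rear of the seat.

C is a four-legged stool. The seat is a 287×353×22 mm slab whose top surface is at z = 387 mm; four round legs, each 30 mm in diameter, run from the floor (z = 0) to the underside of the seat, each leg's axis is inset half a diameter from the nearest pair of seat edges (so the leg's bounding box is flush with the corner).

The chair is on top of the table. Three stools sit around the table at the −y, −x, +x sides.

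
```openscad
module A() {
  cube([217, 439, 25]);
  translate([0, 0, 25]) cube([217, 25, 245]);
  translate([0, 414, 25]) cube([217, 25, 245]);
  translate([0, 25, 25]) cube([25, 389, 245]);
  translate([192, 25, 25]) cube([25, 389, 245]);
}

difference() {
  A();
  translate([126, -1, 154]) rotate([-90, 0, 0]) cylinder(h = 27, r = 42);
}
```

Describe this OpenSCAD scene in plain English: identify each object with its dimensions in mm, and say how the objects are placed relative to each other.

A is an open-topped rectangular box: outside dimensions 217×439×270 mm, with a uniform wall and base thickness of 25 mm. The base is a full 217×439 slab on the floor; four walls sit on top of the base. The front and back walls (the −y and +y sides) span the full width; the two side walls fit between them.

The open box has a circular hole of radius 42 mm through its front wall, centred at (x = 126, z = 154).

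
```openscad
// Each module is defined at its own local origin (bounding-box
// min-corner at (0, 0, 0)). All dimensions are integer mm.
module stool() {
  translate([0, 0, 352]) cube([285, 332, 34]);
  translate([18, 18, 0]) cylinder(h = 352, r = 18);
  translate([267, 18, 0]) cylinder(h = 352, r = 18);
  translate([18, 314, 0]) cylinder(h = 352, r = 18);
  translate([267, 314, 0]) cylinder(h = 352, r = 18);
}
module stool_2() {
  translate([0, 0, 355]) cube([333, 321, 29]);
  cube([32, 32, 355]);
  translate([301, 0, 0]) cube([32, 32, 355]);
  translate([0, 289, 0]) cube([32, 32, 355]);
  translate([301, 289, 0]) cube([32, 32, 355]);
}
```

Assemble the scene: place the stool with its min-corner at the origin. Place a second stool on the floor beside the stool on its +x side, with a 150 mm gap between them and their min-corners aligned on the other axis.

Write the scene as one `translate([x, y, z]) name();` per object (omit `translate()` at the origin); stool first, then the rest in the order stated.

stool();
translate([435, 0, 0]) stool_2();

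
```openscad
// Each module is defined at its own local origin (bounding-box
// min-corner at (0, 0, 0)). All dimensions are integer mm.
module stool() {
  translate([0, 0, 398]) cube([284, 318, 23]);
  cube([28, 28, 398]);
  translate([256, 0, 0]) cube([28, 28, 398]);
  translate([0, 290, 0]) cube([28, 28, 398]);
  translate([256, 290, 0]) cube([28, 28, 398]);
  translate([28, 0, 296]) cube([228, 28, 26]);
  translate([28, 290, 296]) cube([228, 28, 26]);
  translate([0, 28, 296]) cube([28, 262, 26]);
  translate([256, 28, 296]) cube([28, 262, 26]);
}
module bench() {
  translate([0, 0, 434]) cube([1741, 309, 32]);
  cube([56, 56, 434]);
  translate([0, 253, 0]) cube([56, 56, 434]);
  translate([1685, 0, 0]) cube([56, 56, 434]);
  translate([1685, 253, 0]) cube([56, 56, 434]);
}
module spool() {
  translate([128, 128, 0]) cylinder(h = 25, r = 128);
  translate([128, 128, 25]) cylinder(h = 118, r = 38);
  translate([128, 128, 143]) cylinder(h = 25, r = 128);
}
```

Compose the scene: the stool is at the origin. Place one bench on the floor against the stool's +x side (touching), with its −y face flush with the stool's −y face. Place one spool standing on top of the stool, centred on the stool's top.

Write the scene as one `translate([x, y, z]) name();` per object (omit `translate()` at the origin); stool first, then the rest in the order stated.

stool();
translate([284, 0, 0]) bench();
translate([14, 31, 421]) spool();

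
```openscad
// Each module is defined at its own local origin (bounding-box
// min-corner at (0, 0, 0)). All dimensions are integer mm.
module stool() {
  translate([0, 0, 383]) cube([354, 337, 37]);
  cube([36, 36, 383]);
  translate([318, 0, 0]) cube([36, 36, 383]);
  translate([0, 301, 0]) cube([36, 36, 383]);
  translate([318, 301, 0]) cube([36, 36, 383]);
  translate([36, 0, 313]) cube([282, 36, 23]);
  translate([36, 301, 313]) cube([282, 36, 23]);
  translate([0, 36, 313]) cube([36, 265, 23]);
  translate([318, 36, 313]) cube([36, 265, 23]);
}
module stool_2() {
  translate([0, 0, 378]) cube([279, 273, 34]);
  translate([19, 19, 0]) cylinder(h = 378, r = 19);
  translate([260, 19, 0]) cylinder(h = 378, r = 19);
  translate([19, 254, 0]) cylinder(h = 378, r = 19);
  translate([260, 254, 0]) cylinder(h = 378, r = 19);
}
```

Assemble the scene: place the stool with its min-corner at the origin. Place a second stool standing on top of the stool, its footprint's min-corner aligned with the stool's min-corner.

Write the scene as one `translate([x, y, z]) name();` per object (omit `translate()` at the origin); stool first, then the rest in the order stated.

stool();
translate([0, 0, 420]) stool_2();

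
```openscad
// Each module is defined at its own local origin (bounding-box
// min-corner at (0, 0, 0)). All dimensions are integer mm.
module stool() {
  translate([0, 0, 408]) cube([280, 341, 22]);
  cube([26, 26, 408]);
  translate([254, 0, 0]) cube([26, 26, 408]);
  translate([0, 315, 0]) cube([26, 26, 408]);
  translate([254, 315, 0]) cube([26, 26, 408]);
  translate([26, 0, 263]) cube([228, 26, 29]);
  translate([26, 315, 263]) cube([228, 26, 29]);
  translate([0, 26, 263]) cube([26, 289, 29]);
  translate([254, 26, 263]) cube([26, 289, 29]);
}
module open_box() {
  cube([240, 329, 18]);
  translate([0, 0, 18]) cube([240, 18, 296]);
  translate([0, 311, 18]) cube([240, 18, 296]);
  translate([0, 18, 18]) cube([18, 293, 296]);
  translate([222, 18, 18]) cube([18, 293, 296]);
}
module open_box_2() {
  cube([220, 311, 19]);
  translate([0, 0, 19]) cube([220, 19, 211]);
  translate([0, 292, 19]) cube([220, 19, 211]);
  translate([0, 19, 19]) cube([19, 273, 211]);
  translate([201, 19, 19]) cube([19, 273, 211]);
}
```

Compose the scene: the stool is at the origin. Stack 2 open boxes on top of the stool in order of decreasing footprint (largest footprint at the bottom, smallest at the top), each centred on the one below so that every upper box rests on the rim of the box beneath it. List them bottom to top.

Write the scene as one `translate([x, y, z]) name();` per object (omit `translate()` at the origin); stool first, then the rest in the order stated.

stool();
translate([20, 6, 430]) open_box();
translate([30, 15, 744]) open_box_2();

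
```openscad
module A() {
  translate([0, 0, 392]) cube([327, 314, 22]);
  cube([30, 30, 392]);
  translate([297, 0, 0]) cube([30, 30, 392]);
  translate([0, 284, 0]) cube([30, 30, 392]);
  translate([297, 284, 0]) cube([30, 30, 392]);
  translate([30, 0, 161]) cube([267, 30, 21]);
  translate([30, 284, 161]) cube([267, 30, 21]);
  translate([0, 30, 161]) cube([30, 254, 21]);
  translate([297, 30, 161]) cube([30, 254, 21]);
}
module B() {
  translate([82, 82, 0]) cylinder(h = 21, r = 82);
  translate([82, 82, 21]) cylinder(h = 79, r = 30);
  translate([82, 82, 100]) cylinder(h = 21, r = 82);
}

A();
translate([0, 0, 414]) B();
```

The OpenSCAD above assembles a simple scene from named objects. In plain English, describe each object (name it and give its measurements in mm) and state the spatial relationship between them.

A is a four-legged stool. The seat is 327×314 mm, 22 mm thick, top at z = 414 mm. It stands on four square legs, each 30×30 mm in cross-section, from z = 0 to the seat underside, each flush with a corner of the seat. Four stretchers, 30 mm wide and 21 mm tall, connect adjacent legs with their undersides at z = 161 mm, each running between the inner faces of the legs it joins and aligned with the legs' outer faces on the other axis.

B is a spool: two coaxial disc flanges of radius 82 mm and thickness 21 mm, joined by a core cylinder of radius 30 mm and height 79 mm. The lower flange rests on z = 0 and the three cylinders share a vertical axis.

The spool is on top of the stool.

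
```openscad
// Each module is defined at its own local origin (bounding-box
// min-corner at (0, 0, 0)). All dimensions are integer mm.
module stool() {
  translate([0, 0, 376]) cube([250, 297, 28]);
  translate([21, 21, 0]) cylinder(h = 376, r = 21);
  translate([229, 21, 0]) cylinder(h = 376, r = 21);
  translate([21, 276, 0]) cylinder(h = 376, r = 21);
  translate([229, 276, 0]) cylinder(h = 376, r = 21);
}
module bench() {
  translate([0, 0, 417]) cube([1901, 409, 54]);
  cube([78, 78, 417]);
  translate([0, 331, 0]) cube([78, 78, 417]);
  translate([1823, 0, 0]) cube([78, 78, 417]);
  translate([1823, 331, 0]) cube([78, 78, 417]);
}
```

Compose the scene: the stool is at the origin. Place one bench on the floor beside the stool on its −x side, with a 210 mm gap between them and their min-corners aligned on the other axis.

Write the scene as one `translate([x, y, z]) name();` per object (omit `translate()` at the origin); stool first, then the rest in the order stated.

stool();
translate([-2111, 0, 0]) bench();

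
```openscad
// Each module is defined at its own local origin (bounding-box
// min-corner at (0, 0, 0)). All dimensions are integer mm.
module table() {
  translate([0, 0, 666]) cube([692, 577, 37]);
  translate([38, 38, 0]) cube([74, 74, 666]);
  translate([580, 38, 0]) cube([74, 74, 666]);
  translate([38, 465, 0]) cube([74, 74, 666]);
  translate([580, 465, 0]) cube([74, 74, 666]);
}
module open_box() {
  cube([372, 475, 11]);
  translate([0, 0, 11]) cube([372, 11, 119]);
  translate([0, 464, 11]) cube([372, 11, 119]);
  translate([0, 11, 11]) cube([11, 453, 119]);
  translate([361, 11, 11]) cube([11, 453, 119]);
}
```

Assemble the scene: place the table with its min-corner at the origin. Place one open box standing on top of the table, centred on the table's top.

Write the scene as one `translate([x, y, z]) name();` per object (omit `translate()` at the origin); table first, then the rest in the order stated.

table();
translate([160, 51, 703]) open_box();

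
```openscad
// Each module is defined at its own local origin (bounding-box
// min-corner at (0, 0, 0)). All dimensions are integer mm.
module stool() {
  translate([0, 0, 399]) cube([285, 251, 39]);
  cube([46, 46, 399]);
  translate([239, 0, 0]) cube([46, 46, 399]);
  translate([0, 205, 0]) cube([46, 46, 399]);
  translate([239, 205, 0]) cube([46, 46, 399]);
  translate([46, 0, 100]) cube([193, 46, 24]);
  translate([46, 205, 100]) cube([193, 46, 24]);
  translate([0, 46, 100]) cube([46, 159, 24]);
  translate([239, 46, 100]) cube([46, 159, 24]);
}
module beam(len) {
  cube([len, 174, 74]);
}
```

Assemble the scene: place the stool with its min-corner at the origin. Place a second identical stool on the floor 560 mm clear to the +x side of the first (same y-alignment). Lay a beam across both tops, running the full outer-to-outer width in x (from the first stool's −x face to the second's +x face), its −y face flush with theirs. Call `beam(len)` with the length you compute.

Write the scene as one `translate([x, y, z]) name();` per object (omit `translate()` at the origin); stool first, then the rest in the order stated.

stool();
translate([845, 0, 0]) stool();
translate([0, 0, 438]) beam(1130);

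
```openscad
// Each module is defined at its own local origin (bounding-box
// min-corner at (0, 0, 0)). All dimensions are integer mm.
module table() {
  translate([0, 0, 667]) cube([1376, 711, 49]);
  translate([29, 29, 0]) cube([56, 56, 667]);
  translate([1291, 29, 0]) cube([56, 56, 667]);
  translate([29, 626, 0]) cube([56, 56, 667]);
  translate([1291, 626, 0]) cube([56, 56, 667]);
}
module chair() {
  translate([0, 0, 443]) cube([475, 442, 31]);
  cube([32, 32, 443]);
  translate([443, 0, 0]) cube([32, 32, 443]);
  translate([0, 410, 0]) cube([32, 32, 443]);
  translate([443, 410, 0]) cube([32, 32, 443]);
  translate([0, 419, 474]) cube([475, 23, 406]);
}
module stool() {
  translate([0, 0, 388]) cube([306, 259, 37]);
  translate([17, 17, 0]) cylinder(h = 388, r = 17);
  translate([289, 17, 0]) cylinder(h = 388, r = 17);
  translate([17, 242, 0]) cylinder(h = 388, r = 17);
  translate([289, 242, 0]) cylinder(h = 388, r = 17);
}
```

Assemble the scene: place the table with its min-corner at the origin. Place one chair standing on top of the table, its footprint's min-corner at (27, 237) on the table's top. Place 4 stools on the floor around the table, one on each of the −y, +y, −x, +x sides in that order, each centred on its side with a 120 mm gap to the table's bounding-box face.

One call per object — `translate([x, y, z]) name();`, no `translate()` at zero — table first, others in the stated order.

table();
translate([27, 237, 716]) chair();
translate([535, -379, 0]) stool();
translate([535, 831, 0]) stool();
translate([-426, 226, 0]) stool();
translate([1496, 226, 0]) stool();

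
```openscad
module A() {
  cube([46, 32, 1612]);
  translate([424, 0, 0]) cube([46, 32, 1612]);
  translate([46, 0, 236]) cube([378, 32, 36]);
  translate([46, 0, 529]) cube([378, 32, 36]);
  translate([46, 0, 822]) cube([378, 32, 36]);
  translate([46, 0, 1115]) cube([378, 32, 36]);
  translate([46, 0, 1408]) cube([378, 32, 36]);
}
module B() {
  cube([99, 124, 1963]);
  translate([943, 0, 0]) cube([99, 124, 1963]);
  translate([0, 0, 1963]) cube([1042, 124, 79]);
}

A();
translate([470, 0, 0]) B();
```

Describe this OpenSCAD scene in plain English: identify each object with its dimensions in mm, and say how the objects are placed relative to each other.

A is a wooden ladder with two side rails of 46×32 mm section and 1612 mm height, set 470 mm apart overall. Between them run 5 rectangular rungs (32 mm deep, 36 mm thick), front faces flush with the rails' −y face. The bottom of the first rung is 236 mm above the floor and each subsequent rung is 293 mm higher than the one below.

B is a door frame. The clear opening is 844 mm wide and 1963 mm high. Two 99 mm wide jambs, 124 mm deep, stand either side of the opening from the floor to the top of the opening. A 79 mm thick head sits across the top of both jambs, spanning the full outside width of the frame.

The door frame is against the ladder's +x side, with their −y faces flush.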